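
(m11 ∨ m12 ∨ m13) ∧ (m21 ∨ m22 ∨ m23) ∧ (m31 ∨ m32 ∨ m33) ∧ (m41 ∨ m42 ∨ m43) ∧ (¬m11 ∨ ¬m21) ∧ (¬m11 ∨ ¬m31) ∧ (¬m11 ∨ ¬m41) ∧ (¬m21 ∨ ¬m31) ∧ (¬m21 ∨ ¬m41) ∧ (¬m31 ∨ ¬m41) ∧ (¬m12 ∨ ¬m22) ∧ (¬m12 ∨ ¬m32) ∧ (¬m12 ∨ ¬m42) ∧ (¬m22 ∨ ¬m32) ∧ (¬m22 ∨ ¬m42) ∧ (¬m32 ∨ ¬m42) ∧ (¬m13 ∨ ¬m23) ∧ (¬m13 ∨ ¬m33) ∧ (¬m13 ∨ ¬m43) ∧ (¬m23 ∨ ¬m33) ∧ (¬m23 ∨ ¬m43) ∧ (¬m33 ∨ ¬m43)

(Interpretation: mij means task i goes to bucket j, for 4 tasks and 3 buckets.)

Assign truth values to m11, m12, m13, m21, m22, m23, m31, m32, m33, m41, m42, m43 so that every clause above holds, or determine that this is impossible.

Try m11 = False.
Try m12 = True.
From the singleton clause (¬m22), m22 = False.
From the singleton clause (¬m32), m32 = False.
From the singleton clause (¬m42), m42 = False.
Try m21 = True.
From the singleton clause (¬m31), m31 = False.
From the singleton clause (m33), m33 = True.
From the singleton clause (¬m41), m41 = False.
From the singleton clause (m43), m43 = True.
That conflicts with the unit clause (¬m43).
That branch fails; take m21 = False instead.
From the singleton clause (m23), m23 = True.
From the singleton clause (¬m13), m13 = False.
From the singleton clause (¬m33), m33 = False.
From the singleton clause (m31), m31 = True.
From the singleton clause (¬m41), m41 = False.
From the singleton clause (m43), m43 = True.
That conflicts with the unit clause (¬m43).
Both values of m21 lead to a conflict.
That branch fails; take m12 = False instead.
From the singleton clause (m13), m13 = True.
From the singleton clause (¬m23), m23 = False.
From the singleton clause (¬m33), m33 = False.
From the singleton clause (¬m43), m43 = False.
Try m21 = True.
From the singleton clause (¬m31), m31 = False.
From the singleton clause (m32), m32 = True.
From the singleton clause (¬m41), m41 = False.
From the singleton clause (m42), m42 = True.
That conflicts with the unit clause (¬m42).
That branch fails; take m21 = False instead.
From the singleton clause (m22), m22 = True.
From the singleton clause (¬m32), m32 = False.
From the singleton clause (m31), m31 = True.
From the singleton clause (¬m41), m41 = False.
From the singleton clause (m42), m42 = True.
That conflicts with the unit clause (¬m42).
Both values of m21 lead to a conflict.
Both values of m12 lead to a conflict.
That branch fails; take m11 = True instead.
From the singleton clause (¬m21), m21 = False.
From the singleton clause (¬m31), m31 = False.
From the singleton clause (¬m41), m41 = False.
Try m22 = True.
From the singleton clause (¬m12), m12 = False.
From the singleton clause (¬m32), m32 = False.
From the singleton clause (m33), m33 = True.
From the singleton clause (¬m42), m42 = False.
From the singleton clause (m43), m43 = True.
That conflicts with the unit clause (¬m43).
That branch fails; take m22 = False instead.
From the singleton clause (m23), m23 = True.
From the singleton clause (¬m13), m13 = False.
From the singleton clause (¬m33), m33 = False.
From the singleton clause (m32), m32 = True.
From the singleton clause (¬m12), m12 = False.
From the singleton clause (¬m42), m42 = False.
From the singleton clause (m43), m43 = True.
That conflicts with the unit clause (¬m43).
Both values of m22 lead to a conflict.
Both values of m11 lead to a conflict.

UNSATISFIABLE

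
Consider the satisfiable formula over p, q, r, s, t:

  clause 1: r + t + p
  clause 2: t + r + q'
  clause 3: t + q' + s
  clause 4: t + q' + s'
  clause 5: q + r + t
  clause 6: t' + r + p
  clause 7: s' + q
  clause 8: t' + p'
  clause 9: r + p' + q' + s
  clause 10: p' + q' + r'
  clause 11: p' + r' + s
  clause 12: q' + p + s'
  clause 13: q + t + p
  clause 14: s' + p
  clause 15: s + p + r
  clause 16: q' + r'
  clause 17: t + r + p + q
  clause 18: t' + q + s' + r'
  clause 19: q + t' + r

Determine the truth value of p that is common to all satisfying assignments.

False

Suppose p = 1.
From the singleton clause (t'), t = 0.
Case r = 1:
From the singleton clause (q'), q = 0.
From the singleton clause (s'), s = 0.
That conflicts with the unit clause (s).
So r must be the other value — set r = 0.
From the singleton clause (q'), q = 0.
That conflicts with the unit clause (q).
Both values of r lead to a conflict.
So every satisfying assignment has p = False.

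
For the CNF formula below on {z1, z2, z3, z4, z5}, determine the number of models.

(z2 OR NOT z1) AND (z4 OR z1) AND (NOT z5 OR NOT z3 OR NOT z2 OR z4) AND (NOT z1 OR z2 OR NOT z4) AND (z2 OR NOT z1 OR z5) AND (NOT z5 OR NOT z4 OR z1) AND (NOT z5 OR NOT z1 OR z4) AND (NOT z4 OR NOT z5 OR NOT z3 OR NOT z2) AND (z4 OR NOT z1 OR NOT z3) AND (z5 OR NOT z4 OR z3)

5

There are 2^5 = 32 truth assignments over (z1, z2, z3, z4, z5).
Split on z3. With z3 = true, the clauses containing z3 are satisfied and NOT z3 drops from the rest; 3 of the 2^4 = 16 assignments to the other variables satisfy what remains.
With z3 = false, by the same count on the reduced clause set, 2 assignments work.
(One model: z1=F, z2=F, z3=T, z4=T, z5=F.)
Total: 3 + 2 = 5.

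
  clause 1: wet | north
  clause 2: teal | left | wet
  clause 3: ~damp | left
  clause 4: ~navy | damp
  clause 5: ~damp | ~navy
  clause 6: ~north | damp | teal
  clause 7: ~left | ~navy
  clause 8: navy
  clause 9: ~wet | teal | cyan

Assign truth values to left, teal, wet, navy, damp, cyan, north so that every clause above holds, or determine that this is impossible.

Unit clause (navy) forces navy = 1.
Unit clause (damp) forces damp = 1.
That conflicts with the unit clause (~damp).

UNSATISFIABLE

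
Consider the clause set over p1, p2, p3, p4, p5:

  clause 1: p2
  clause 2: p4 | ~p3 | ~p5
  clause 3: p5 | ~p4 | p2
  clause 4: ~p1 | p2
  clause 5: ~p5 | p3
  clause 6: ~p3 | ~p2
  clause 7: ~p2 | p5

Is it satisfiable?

The clause (p2) is unit, so p2 = 1.
The clause (~p3) is unit, so p3 = 0.
The clause (~p5) is unit, so p5 = 0.
But (p5) is also a unit clause — contradiction.
No assignment satisfies every clause.

Unsatisfiable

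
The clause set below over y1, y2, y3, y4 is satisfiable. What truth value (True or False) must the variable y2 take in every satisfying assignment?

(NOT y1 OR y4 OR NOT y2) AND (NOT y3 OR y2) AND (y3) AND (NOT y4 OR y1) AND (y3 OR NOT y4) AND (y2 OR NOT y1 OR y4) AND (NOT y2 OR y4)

Suppose y2 = false.
The clause (NOT y3) is unit, so y3 = false.
Now (y3) is unsatisfied and unit — conflict.
So every satisfying assignment has y2 = True.

True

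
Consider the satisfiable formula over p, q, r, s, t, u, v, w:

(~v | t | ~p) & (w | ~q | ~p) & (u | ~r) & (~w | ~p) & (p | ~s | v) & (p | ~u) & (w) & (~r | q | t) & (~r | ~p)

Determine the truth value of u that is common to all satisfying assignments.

Suppose u = 1.
Unit clause (p) forces p = 1.
Unit clause (~w) forces w = 0.
That conflicts with the unit clause (w).
So every satisfying assignment has u = False.

False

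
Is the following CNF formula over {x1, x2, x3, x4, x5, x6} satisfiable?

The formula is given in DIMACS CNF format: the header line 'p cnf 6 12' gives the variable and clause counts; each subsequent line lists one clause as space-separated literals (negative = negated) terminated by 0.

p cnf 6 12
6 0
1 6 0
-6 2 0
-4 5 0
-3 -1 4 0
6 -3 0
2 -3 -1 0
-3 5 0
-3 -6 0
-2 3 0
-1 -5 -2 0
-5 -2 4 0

No

The clause (x6) is unit, so x6 = True.
The clause (x2) is unit, so x2 = True.
The clause (¬x3) is unit, so x3 = False.
But (x3) is also a unit clause — contradiction.
No assignment satisfies every clause.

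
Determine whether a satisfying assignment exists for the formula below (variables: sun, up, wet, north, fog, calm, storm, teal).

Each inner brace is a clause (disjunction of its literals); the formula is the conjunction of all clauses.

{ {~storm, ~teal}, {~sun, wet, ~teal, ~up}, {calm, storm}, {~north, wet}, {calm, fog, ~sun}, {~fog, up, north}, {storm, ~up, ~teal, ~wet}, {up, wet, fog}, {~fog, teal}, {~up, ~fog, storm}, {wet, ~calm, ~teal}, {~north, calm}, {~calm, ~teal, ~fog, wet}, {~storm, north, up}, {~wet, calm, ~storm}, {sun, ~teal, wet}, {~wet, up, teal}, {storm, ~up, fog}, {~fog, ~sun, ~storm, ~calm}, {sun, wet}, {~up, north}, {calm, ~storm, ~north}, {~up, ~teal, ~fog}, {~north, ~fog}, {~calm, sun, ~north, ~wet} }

Case storm = 0:
(calm) alone gives calm = 1.
Case north = 0:
(~up) alone gives up = 0.
(~fog) alone gives fog = 0.
(wet) alone gives wet = 1.
(teal) alone gives teal = 1.
Every clause is now satisfied; sun is unconstrained.
A satisfying assignment: sun=0, up=0, wet=1, north=0, fog=0, calm=1, storm=0, teal=1.

Yes, satisfiable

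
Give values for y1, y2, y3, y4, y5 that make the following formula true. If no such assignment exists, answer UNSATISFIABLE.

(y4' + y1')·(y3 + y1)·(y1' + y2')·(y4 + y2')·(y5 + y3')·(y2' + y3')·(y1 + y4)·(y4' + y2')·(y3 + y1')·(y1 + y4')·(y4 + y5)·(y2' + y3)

Try y4 = 0.
(y2') alone gives y2 = 0.
(y1) alone gives y1 = 1.
(y3) alone gives y3 = 1.
(y5) alone gives y5 = 1.
All clauses are satisfied.

y1=1,  y2=0,  y3=1,  y4=0,  y5=1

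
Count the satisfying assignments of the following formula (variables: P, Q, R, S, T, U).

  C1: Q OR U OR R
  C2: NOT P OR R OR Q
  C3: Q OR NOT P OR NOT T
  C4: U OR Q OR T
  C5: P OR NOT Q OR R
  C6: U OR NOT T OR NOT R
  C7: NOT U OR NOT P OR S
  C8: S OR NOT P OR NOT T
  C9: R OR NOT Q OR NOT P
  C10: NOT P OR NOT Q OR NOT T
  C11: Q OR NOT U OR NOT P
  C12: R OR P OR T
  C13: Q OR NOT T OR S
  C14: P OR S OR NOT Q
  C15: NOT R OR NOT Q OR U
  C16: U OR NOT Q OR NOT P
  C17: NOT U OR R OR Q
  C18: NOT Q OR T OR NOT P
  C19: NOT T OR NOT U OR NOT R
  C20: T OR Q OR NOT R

There are 2^6 = 64 truth assignments over (P, Q, R, S, T, U).
Split on Q. With Q = true, the clauses containing Q are satisfied and NOT Q drops from the rest; 1 of the 2^5 = 32 assignments to the other variables satisfy what remains.
With Q = false, by the same count on the reduced clause set, 0 assignments work.
Total: 1 + 0 = 1.

1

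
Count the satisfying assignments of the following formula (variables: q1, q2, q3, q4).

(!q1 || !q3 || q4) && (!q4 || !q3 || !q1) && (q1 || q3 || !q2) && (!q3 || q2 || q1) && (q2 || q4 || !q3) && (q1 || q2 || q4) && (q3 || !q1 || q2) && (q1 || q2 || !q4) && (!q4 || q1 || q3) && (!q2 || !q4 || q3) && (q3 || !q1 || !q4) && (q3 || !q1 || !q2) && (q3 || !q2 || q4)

2

There are 2^4 = 16 truth assignments over (q1, q2, q3, q4).
Split on q2. With q2 = true, the clauses containing q2 are satisfied and !q2 drops from the rest; 2 of the 2^3 = 8 assignments to the other variables satisfy what remains.
With q2 = false, by the same count on the reduced clause set, 0 assignments work.
(One model: q1=F, q2=T, q3=T, q4=F.)
Total: 2 + 0 = 2.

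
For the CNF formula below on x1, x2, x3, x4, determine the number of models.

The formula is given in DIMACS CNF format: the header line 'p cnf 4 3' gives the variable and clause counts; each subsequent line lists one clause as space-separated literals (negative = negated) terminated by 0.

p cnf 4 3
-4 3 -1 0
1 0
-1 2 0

3

There are 2^4 = 16 truth assignments over (x1, x2, x3, x4).
Check each against the 3 clauses (columns in the order x1, x2, x3, x4):
  F F F F  ✗ fails (x1)
  F F F T  ✗ fails (x1)
  F F T F  ✗ fails (x1)
  F F T T  ✗ fails (x1)
  F T F F  ✗ fails (x1)
  F T F T  ✗ fails (x1)
  F T T F  ✗ fails (x1)
  F T T T  ✗ fails (x1)
  T F F F  ✗ fails (¬x1 ∨ x2)
  T F F T  ✗ fails (¬x4 ∨ x3 ∨ ¬x1)
  T F T F  ✗ fails (¬x1 ∨ x2)
  T F T T  ✗ fails (¬x1 ∨ x2)
  T T F F  ✓ satisfies all
  T T F T  ✗ fails (¬x4 ∨ x3 ∨ ¬x1)
  T T T F  ✓ satisfies all
  T T T T  ✓ satisfies all
3 of the 16 rows are models.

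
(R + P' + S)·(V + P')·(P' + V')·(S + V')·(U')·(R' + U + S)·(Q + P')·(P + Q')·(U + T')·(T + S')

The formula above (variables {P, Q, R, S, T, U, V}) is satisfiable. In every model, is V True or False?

Suppose V = 1.
From the singleton clause (P'), P = 0.
From the singleton clause (S), S = 1.
From the singleton clause (U'), U = 0.
From the singleton clause (Q'), Q = 0.
From the singleton clause (T'), T = 0.
But (T) is also a unit clause — contradiction.
So every satisfying assignment has V = False.

False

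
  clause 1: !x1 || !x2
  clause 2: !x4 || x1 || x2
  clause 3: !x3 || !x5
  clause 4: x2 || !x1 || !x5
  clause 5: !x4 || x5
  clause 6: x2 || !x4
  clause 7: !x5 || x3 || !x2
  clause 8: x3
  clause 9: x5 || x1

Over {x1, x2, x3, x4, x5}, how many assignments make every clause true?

There are 2^5 = 32 truth assignments over (x1, x2, x3, x4, x5).
Split on x1. With x1 = true, the clauses containing x1 are satisfied and !x1 drops from the rest; 1 of the 2^4 = 16 assignments to the other variables satisfy what remains.
With x1 = false, by the same count on the reduced clause set, 0 assignments work.
(One model: x1=T, x2=F, x3=T, x4=F, x5=F.)
Total: 1 + 0 = 1.

1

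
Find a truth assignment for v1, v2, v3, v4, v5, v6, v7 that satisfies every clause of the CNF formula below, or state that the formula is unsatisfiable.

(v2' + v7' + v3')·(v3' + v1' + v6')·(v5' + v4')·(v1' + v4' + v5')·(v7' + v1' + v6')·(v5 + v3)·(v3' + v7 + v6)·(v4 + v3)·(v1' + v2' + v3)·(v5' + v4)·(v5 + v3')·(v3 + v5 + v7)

Try v5 = 0.
(v3) alone gives v3 = 1.
That conflicts with the unit clause (v3').
So v5 must be the other value — set v5 = 1.
(v4') alone gives v4 = 0.
That conflicts with the unit clause (v4).
Neither v5 = 1 nor v5 = 0 works.

UNSATISFIABLE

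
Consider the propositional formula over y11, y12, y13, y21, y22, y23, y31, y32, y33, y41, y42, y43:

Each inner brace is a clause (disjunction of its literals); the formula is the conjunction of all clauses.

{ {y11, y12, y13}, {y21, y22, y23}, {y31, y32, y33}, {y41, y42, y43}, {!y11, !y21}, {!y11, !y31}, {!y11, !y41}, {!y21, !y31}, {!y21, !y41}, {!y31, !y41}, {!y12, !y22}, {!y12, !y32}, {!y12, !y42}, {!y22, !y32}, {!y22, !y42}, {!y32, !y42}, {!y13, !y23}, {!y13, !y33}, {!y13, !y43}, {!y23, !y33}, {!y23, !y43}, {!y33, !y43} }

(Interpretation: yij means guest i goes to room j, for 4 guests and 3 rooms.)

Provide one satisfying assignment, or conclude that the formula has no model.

UNSATISFIABLE

Suppose y11 = false.
Suppose y12 = true.
The clause (!y22) is unit, so y22 = false.
The clause (!y32) is unit, so y32 = false.
The clause (!y42) is unit, so y42 = false.
Suppose y21 = true.
The clause (!y31) is unit, so y31 = false.
The clause (y33) is unit, so y33 = true.
The clause (!y41) is unit, so y41 = false.
The clause (y43) is unit, so y43 = true.
But (!y43) is also a unit clause — contradiction.
Undo y21 and try y21 = false.
The clause (y23) is unit, so y23 = true.
The clause (!y13) is unit, so y13 = false.
The clause (!y33) is unit, so y33 = false.
The clause (y31) is unit, so y31 = true.
The clause (!y41) is unit, so y41 = false.
The clause (y43) is unit, so y43 = true.
But (!y43) is also a unit clause — contradiction.
Either choice for y21 ends in contradiction.
Undo y12 and try y12 = false.
The clause (y13) is unit, so y13 = true.
The clause (!y23) is unit, so y23 = false.
The clause (!y33) is unit, so y33 = false.
The clause (!y43) is unit, so y43 = false.
Suppose y21 = true.
The clause (!y31) is unit, so y31 = false.
The clause (y32) is unit, so y32 = true.
The clause (!y41) is unit, so y41 = false.
The clause (y42) is unit, so y42 = true.
But (!y42) is also a unit clause — contradiction.
Undo y21 and try y21 = false.
The clause (y22) is unit, so y22 = true.
The clause (!y32) is unit, so y32 = false.
The clause (y31) is unit, so y31 = true.
The clause (!y41) is unit, so y41 = false.
The clause (y42) is unit, so y42 = true.
But (!y42) is also a unit clause — contradiction.
Either choice for y21 ends in contradiction.
Either choice for y12 ends in contradiction.
Undo y11 and try y11 = true.
The clause (!y21) is unit, so y21 = false.
The clause (!y31) is unit, so y31 = false.
The clause (!y41) is unit, so y41 = false.
Suppose y22 = true.
The clause (!y12) is unit, so y12 = false.
The clause (!y32) is unit, so y32 = false.
The clause (y33) is unit, so y33 = true.
The clause (!y42) is unit, so y42 = false.
The clause (y43) is unit, so y43 = true.
But (!y43) is also a unit clause — contradiction.
Undo y22 and try y22 = false.
The clause (y23) is unit, so y23 = true.
The clause (!y13) is unit, so y13 = false.
The clause (!y33) is unit, so y33 = false.
The clause (y32) is unit, so y32 = true.
The clause (!y12) is unit, so y12 = false.
The clause (!y42) is unit, so y42 = false.
The clause (y43) is unit, so y43 = true.
But (!y43) is also a unit clause — contradiction.
Either choice for y22 ends in contradiction.
Either choice for y11 ends in contradiction.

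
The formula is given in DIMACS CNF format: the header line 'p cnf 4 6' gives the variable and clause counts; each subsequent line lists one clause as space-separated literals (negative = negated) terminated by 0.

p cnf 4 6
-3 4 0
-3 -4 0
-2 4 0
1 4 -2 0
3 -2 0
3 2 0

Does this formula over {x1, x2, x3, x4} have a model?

No

Branch on x3: set x3 = False.
From the singleton clause (¬x2), x2 = False.
Now (x2) is unsatisfied and unit — conflict.
Backtrack on x3: now try x3 = True.
From the singleton clause (x4), x4 = True.
Now (¬x4) is unsatisfied and unit — conflict.
Neither x3 = True nor x3 = False works.
No assignment satisfies every clause.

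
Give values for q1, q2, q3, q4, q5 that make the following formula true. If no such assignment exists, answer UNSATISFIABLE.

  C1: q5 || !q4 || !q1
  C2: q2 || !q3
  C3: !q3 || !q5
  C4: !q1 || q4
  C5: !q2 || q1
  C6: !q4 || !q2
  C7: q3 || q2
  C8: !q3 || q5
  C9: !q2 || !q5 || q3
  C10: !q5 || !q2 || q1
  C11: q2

UNSATISFIABLE

The clause (q2) is unit, so q2 = true.
The clause (q1) is unit, so q1 = true.
The clause (q4) is unit, so q4 = true.
That conflicts with the unit clause (!q4).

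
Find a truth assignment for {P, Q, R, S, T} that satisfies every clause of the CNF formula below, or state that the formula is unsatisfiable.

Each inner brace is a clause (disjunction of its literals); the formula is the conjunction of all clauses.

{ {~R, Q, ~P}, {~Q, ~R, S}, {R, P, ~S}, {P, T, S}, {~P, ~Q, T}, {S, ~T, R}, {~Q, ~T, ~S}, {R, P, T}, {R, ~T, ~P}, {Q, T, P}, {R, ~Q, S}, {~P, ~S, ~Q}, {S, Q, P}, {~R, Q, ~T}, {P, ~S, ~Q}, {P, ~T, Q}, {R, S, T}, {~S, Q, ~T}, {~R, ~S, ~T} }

P=1; Q=0; R=0; S=1; T=0

Try R = 0.
Try P = 1.
The clause (~T) is unit, so T = 0.
The clause (~Q) is unit, so Q = 0.
The clause (S) is unit, so S = 1.
This assignment satisfies each clause.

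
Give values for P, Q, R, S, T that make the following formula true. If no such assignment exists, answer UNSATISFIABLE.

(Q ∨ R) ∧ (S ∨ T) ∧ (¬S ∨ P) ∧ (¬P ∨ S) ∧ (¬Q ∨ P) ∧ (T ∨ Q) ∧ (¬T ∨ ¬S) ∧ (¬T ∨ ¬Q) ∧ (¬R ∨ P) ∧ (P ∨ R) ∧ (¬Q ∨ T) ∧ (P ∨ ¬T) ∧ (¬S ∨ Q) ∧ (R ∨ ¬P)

UNSATISFIABLE

Branch on Q: set Q = True.
The clause (P) is unit, so P = True.
The clause (S) is unit, so S = True.
The clause (¬T) is unit, so T = False.
That conflicts with the unit clause (T).
Undo Q and try Q = False.
The clause (R) is unit, so R = True.
The clause (T) is unit, so T = True.
The clause (¬S) is unit, so S = False.
The clause (¬P) is unit, so P = False.
That conflicts with the unit clause (P).
Either choice for Q ends in contradiction.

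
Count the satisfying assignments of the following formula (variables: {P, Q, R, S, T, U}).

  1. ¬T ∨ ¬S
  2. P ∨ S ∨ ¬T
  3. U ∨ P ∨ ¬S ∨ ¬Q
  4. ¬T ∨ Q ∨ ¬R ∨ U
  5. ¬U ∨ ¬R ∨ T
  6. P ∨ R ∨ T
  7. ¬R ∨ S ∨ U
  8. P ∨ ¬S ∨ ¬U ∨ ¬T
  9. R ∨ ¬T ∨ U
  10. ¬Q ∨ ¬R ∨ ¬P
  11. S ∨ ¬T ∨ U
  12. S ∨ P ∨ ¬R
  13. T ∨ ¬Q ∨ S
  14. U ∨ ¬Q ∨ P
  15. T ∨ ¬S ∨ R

7

There are 2^6 = 64 truth assignments over (P, Q, R, S, T, U).
Split on R. With R = True, the clauses containing R are satisfied and ¬R drops from the rest; 3 of the 2^5 = 32 assignments to the other variables satisfy what remains.
With R = False, by the same count on the reduced clause set, 4 assignments work.
Total: 3 + 4 = 7.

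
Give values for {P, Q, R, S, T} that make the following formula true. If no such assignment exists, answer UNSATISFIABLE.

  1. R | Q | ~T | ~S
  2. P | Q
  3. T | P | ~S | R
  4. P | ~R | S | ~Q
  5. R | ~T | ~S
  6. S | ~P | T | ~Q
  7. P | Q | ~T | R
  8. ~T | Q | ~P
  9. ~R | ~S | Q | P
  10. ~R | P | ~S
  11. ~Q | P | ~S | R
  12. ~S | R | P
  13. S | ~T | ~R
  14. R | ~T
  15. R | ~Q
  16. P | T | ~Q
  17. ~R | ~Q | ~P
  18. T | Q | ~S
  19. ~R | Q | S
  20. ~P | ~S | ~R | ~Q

P: 1, Q: 0, R: 0, S: 0, T: 0

Branch on P: set P = 1.
Branch on T: set T = 0.
Branch on S: set S = 0.
(~Q) alone gives Q = 0.
(~R) alone gives R = 0.
This assignment satisfies each clause.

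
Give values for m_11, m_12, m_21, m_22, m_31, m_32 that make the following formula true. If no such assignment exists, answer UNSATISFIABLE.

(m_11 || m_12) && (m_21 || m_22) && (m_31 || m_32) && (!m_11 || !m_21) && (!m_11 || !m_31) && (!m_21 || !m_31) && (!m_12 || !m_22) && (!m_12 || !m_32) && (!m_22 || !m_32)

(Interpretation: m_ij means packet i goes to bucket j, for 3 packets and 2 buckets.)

Try m_11 = true.
Unit clause (!m_21) forces m_21 = false.
Unit clause (m_22) forces m_22 = true.
Unit clause (!m_31) forces m_31 = false.
Unit clause (m_32) forces m_32 = true.
But (!m_32) is also a unit clause — contradiction.
So m_11 must be the other value — set m_11 = false.
Unit clause (m_12) forces m_12 = true.
Unit clause (!m_22) forces m_22 = false.
Unit clause (m_21) forces m_21 = true.
Unit clause (!m_31) forces m_31 = false.
Unit clause (m_32) forces m_32 = true.
But (!m_32) is also a unit clause — contradiction.
Either choice for m_11 ends in contradiction.

UNSATISFIABLE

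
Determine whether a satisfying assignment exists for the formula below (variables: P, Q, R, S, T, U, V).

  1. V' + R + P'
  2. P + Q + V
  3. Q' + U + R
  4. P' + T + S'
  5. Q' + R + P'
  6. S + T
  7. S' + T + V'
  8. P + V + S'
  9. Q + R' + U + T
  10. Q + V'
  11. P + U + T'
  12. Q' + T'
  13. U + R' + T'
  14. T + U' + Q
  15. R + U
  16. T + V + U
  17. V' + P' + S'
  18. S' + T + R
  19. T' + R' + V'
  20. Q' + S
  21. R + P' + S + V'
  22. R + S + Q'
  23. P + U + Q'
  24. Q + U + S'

Try S = 0.
Unit clause (T) forces T = 1.
Unit clause (Q') forces Q = 0.
Unit clause (V') forces V = 0.
Unit clause (P) forces P = 1.
Try U = 1.
No clause remains; R is free.
A satisfying assignment: P: 1; Q: 0; R: 0; S: 0; T: 1; U: 1; V: 0.

Satisfiable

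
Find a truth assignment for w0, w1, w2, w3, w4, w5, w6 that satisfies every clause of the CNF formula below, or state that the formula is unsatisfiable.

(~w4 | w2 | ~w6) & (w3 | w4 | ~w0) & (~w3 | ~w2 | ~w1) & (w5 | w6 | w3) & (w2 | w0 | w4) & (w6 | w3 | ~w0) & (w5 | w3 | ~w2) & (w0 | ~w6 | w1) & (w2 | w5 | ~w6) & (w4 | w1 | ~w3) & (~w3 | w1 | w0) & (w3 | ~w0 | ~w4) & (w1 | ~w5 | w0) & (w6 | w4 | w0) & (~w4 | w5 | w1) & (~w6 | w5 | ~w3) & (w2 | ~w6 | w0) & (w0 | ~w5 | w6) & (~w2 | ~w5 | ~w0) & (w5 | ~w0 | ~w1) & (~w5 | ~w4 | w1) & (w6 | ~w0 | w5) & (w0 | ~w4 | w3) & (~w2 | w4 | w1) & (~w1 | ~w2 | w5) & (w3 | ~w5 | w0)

Case w4 = 0:
Case w3 = 1:
The clause (w1) is unit, so w1 = 1.
The clause (~w2) is unit, so w2 = 0.
The clause (w0) is unit, so w0 = 1.
The clause (w5) is unit, so w5 = 1.
Every clause is now satisfied; w6 is unconstrained.

w0 ↦ 1,  w1 ↦ 1,  w2 ↦ 0,  w3 ↦ 1,  w4 ↦ 0,  w5 ↦ 1,  w6 ↦ 0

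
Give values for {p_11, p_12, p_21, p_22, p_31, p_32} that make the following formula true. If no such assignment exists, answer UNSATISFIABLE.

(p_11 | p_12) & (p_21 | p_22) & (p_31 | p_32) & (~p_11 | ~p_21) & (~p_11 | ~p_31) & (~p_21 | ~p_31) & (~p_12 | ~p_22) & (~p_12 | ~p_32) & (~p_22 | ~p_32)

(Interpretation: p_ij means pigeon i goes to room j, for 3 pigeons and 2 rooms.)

Branch on p_11: set p_11 = 1.
Unit clause (~p_21) forces p_21 = 0.
Unit clause (p_22) forces p_22 = 1.
Unit clause (~p_31) forces p_31 = 0.
Unit clause (p_32) forces p_32 = 1.
But (~p_32) is also a unit clause — contradiction.
So p_11 must be the other value — set p_11 = 0.
Unit clause (p_12) forces p_12 = 1.
Unit clause (~p_22) forces p_22 = 0.
Unit clause (p_21) forces p_21 = 1.
Unit clause (~p_31) forces p_31 = 0.
Unit clause (p_32) forces p_32 = 1.
But (~p_32) is also a unit clause — contradiction.
Either choice for p_11 ends in contradiction.

UNSATISFIABLE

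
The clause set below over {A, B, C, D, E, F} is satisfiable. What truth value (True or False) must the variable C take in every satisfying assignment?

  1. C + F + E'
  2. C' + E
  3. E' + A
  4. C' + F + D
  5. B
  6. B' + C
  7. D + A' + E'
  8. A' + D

Suppose C = 0.
(B) alone gives B = 1.
Now (B') is unsatisfied and unit — conflict.
So every satisfying assignment has C = True.

True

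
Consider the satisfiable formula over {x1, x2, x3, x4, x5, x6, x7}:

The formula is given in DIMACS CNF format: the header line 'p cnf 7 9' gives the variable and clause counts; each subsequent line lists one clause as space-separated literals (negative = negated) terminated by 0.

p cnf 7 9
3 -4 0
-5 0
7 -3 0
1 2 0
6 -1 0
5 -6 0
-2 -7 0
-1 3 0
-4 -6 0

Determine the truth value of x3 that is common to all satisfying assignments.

False

Suppose x3 = True.
(¬x5) alone gives x5 = False.
(x7) alone gives x7 = True.
(¬x6) alone gives x6 = False.
(¬x1) alone gives x1 = False.
(x2) alone gives x2 = True.
But (¬x2) is also a unit clause — contradiction.
So every satisfying assignment has x3 = False.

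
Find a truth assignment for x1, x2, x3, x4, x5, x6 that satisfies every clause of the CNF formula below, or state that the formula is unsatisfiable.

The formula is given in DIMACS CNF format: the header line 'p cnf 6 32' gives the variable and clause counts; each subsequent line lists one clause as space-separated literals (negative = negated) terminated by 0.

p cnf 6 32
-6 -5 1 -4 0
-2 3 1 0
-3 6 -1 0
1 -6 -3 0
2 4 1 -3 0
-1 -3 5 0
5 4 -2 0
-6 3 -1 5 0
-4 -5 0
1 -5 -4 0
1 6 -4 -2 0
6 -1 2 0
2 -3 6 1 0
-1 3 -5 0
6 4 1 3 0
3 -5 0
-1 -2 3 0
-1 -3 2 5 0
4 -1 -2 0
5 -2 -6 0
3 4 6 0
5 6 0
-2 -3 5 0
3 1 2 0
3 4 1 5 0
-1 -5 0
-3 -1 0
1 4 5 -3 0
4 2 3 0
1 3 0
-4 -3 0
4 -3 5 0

Suppose x4 = False.
Suppose x5 = True.
Unit clause (x3) forces x3 = True.
Unit clause (¬x1) forces x1 = False.
Unit clause (¬x6) forces x6 = False.
Unit clause (x2) forces x2 = True.
All clauses are satisfied.

x1: False, x2: True, x3: True, x4: False, x5: True, x6: False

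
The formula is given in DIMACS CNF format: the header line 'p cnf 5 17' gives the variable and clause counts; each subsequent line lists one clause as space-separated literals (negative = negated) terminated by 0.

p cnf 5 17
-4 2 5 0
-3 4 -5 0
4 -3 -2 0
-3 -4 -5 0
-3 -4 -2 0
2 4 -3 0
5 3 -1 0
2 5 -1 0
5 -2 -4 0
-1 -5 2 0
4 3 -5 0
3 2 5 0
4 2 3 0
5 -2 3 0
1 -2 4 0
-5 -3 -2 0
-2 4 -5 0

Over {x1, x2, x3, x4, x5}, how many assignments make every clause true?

3

There are 2^5 = 32 truth assignments over (x1, x2, x3, x4, x5).
Split on x2. With x2 = True, the clauses containing x2 are satisfied and ¬x2 drops from the rest; 2 of the 2^4 = 16 assignments to the other variables satisfy what remains.
With x2 = False, by the same count on the reduced clause set, 1 assignment works.
Total: 2 + 1 = 3.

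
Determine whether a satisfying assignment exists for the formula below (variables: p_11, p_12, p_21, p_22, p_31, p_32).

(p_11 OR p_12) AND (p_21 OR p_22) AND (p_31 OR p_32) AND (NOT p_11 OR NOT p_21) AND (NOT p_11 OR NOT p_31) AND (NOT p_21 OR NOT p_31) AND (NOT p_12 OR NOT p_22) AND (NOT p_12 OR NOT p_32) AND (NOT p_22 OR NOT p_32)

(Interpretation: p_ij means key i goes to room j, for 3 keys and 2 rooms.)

Branch on p_11: set p_11 = true.
The clause (NOT p_21) is unit, so p_21 = false.
The clause (p_22) is unit, so p_22 = true.
The clause (NOT p_31) is unit, so p_31 = false.
The clause (p_32) is unit, so p_32 = true.
Now (NOT p_32) is unsatisfied and unit — conflict.
Undo p_11 and try p_11 = false.
The clause (p_12) is unit, so p_12 = true.
The clause (NOT p_22) is unit, so p_22 = false.
The clause (p_21) is unit, so p_21 = true.
The clause (NOT p_31) is unit, so p_31 = false.
The clause (p_32) is unit, so p_32 = true.
Now (NOT p_32) is unsatisfied and unit — conflict.
Either choice for p_11 ends in contradiction.
No assignment satisfies every clause.

No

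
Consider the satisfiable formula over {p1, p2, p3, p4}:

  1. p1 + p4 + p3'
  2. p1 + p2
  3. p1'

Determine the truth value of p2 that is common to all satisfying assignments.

Suppose p2 = 0.
The clause (p1) is unit, so p1 = 1.
That conflicts with the unit clause (p1').
So every satisfying assignment has p2 = True.

True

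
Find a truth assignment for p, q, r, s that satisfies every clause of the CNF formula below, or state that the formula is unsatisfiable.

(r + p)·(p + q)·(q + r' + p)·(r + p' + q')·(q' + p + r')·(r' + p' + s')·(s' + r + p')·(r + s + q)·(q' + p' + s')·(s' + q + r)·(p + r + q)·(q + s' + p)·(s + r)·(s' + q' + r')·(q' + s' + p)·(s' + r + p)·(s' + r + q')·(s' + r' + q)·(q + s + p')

Suppose r = 1.
Suppose p = 1.
(s') alone gives s = 0.
(q) alone gives q = 1.
This assignment satisfies each clause.

p ↦ 1,  q ↦ 1,  r ↦ 1,  s ↦ 0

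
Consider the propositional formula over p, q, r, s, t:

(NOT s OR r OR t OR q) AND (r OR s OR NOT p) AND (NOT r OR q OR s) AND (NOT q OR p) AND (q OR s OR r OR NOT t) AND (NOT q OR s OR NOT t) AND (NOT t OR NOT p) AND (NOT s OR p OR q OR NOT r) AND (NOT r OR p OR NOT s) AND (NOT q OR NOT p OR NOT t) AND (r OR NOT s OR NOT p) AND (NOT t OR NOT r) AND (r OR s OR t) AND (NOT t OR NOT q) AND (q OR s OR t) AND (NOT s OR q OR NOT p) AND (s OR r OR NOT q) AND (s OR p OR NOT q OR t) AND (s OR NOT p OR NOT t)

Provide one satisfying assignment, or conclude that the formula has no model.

Branch on q: set q = true.
Unit clause (p) forces p = true.
Unit clause (NOT t) forces t = false.
Branch on r: set r = true.
Every clause is now satisfied; s is unconstrained.

p: true, q: true, r: true, s: false, t: false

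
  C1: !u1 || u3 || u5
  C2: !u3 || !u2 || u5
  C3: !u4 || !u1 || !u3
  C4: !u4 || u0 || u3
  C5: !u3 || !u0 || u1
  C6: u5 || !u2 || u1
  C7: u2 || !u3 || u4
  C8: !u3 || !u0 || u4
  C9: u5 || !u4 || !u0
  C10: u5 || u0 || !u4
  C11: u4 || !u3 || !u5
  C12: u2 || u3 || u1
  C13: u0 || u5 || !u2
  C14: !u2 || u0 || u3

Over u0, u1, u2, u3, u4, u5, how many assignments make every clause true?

There are 2^6 = 64 truth assignments over (u0, u1, u2, u3, u4, u5).
Split on u2. With u2 = true, the clauses containing u2 are satisfied and !u2 drops from the rest; 5 of the 2^5 = 32 assignments to the other variables satisfy what remains.
With u2 = false, by the same count on the reduced clause set, 4 assignments work.
Total: 5 + 4 = 9.

9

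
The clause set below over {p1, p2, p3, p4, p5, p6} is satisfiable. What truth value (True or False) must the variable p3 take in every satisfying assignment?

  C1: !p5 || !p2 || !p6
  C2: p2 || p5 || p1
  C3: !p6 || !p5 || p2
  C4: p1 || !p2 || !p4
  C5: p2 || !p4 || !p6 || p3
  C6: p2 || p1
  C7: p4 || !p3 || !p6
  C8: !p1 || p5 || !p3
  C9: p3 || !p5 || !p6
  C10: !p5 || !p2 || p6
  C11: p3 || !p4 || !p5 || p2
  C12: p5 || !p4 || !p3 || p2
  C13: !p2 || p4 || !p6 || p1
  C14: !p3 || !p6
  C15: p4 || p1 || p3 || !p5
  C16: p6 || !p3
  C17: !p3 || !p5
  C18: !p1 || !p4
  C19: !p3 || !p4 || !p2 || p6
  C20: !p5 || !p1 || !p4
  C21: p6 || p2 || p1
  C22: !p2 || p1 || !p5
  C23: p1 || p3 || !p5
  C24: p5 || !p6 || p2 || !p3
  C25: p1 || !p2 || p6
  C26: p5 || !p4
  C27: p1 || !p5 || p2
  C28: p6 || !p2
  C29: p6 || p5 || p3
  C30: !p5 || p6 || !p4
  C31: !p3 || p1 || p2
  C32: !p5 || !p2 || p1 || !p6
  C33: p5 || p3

False

Suppose p3 = true.
The clause (!p6) is unit, so p6 = false.
That conflicts with the unit clause (p6).
So every satisfying assignment has p3 = False.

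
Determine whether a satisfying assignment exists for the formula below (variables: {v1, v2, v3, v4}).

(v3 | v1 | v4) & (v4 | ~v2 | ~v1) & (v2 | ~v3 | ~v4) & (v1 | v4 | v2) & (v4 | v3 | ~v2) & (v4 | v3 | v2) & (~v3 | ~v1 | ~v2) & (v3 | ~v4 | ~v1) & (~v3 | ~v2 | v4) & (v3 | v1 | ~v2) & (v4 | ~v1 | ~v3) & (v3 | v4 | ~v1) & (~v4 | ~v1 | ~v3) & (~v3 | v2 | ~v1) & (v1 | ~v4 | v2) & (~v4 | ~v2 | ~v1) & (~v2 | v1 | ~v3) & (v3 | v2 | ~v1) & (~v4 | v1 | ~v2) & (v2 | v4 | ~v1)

Unsatisfiable

Suppose v3 = 1.
Suppose v2 = 1.
From the singleton clause (~v1), v1 = 0.
But (v1) is also a unit clause — contradiction.
So v2 must be the other value — set v2 = 0.
From the singleton clause (~v4), v4 = 0.
From the singleton clause (v1), v1 = 1.
But (~v1) is also a unit clause — contradiction.
Either choice for v2 ends in contradiction.
So v3 must be the other value — set v3 = 0.
Suppose v1 = 1.
From the singleton clause (~v4), v4 = 0.
But (v4) is also a unit clause — contradiction.
So v1 must be the other value — set v1 = 0.
From the singleton clause (v4), v4 = 1.
From the singleton clause (~v2), v2 = 0.
But (v2) is also a unit clause — contradiction.
Either choice for v1 ends in contradiction.
Either choice for v3 ends in contradiction.
No assignment satisfies every clause.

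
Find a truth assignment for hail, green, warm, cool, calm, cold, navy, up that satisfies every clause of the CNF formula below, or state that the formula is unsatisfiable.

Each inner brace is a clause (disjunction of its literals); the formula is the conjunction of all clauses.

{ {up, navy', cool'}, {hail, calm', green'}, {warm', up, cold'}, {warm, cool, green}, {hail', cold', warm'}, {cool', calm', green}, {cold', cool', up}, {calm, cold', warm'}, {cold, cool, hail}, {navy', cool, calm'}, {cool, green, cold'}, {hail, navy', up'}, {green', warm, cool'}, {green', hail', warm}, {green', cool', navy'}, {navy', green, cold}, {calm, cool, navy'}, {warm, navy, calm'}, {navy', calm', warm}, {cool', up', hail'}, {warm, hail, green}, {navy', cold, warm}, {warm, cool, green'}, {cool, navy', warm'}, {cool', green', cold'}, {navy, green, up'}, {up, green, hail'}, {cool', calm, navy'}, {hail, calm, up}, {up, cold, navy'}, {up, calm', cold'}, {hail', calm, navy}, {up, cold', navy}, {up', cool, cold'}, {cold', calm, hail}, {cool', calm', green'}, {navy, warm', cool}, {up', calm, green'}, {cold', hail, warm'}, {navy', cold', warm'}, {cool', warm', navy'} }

Try up = 1.
Try hail = 1.
The clause (cool') is unit, so cool = 0.
The clause (cold') is unit, so cold = 0.
Try warm = 1.
The clause (navy') is unit, so navy = 0.
Now (navy) is unsatisfied and unit — conflict.
So warm must be the other value — set warm = 0.
The clause (green) is unit, so green = 1.
Now (green') is unsatisfied and unit — conflict.
Either choice for warm ends in contradiction.
So hail must be the other value — set hail = 0.
The clause (navy') is unit, so navy = 0.
The clause (green) is unit, so green = 1.
The clause (calm') is unit, so calm = 0.
Now (calm) is unsatisfied and unit — conflict.
Either choice for hail ends in contradiction.
So up must be the other value — set up = 0.
Try navy = 0.
The clause (cold') is unit, so cold = 0.
Try cool = 1.
Try calm = 0.
The clause (hail) is unit, so hail = 1.
Now (hail') is unsatisfied and unit — conflict.
So calm must be the other value — set calm = 1.
The clause (green) is unit, so green = 1.
Now (green') is unsatisfied and unit — conflict.
Either choice for calm ends in contradiction.
So cool must be the other value — set cool = 0.
The clause (hail) is unit, so hail = 1.
The clause (green) is unit, so green = 1.
The clause (warm) is unit, so warm = 1.
Now (warm') is unsatisfied and unit — conflict.
Either choice for cool ends in contradiction.
So navy must be the other value — set navy = 1.
The clause (cool') is unit, so cool = 0.
The clause (calm') is unit, so calm = 0.
Now (calm) is unsatisfied and unit — conflict.
Either choice for navy ends in contradiction.
Either choice for up ends in contradiction.

UNSATISFIABLE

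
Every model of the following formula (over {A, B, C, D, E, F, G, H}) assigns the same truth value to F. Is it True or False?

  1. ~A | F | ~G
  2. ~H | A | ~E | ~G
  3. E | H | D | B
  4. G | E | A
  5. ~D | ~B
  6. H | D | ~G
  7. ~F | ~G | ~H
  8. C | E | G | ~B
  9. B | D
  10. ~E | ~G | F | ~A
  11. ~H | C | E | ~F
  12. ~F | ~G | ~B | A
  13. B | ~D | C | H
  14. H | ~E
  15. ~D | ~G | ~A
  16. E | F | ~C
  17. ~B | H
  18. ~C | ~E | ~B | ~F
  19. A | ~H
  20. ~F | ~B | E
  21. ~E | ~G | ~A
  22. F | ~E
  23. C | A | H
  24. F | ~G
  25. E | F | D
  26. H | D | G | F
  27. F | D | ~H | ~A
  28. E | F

True

Suppose F = 0.
From the singleton clause (~E), E = 0.
But (E) is also a unit clause — contradiction.
So every satisfying assignment has F = True.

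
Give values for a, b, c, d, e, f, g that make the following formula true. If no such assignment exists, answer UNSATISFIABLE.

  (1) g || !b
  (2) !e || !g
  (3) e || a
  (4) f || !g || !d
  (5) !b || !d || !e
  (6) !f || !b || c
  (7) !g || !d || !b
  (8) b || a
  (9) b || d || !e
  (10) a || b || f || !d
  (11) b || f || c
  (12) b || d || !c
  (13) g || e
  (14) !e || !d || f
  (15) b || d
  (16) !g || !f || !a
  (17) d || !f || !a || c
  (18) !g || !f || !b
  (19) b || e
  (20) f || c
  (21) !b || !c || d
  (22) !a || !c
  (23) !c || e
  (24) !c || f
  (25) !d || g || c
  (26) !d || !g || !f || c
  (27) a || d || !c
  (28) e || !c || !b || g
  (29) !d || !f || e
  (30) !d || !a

Branch on g: set g = true.
(!e) alone gives e = false.
(a) alone gives a = true.
(!f) alone gives f = false.
(!d) alone gives d = false.
(b) alone gives b = true.
(c) alone gives c = true.
That conflicts with the unit clause (!c).
That branch fails; take g = false instead.
(!b) alone gives b = false.
(a) alone gives a = true.
(e) alone gives e = true.
(d) alone gives d = true.
That conflicts with the unit clause (!d).
Both values of g lead to a conflict.

UNSATISFIABLE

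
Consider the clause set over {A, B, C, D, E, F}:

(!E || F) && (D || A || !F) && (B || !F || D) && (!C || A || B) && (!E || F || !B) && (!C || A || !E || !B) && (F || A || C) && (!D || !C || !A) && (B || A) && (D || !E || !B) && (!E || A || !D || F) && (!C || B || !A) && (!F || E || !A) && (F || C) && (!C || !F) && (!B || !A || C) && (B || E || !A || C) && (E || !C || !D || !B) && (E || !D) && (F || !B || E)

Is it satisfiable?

Case E = true:
The clause (F) is unit, so F = true.
The clause (!C) is unit, so C = false.
Case D = true:
Case B = true:
The clause (!A) is unit, so A = false.
All clauses are satisfied.
A satisfying assignment: A=false,  B=true,  C=false,  D=true,  E=true,  F=true.

Yes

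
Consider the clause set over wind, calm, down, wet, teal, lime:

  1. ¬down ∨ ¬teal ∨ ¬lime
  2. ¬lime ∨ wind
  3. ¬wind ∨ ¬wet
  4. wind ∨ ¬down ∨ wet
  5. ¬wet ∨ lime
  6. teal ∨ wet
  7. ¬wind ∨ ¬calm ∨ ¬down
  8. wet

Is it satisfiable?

Unsatisfiable

The clause (wet) is unit, so wet = True.
The clause (¬wind) is unit, so wind = False.
The clause (¬lime) is unit, so lime = False.
That conflicts with the unit clause (lime).
No assignment satisfies every clause.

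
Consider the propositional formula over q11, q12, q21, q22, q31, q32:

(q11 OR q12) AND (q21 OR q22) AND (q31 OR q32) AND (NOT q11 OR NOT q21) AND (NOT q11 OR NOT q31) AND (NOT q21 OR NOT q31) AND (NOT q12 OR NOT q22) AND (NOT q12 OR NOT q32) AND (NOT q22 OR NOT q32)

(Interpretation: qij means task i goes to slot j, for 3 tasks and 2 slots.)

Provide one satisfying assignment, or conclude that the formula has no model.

Suppose q11 = true.
From the singleton clause (NOT q21), q21 = false.
From the singleton clause (q22), q22 = true.
From the singleton clause (NOT q31), q31 = false.
From the singleton clause (q32), q32 = true.
Now (NOT q32) is unsatisfied and unit — conflict.
Undo q11 and try q11 = false.
From the singleton clause (q12), q12 = true.
From the singleton clause (NOT q22), q22 = false.
From the singleton clause (q21), q21 = true.
From the singleton clause (NOT q31), q31 = false.
From the singleton clause (q32), q32 = true.
Now (NOT q32) is unsatisfied and unit — conflict.
Both values of q11 lead to a conflict.

UNSATISFIABLE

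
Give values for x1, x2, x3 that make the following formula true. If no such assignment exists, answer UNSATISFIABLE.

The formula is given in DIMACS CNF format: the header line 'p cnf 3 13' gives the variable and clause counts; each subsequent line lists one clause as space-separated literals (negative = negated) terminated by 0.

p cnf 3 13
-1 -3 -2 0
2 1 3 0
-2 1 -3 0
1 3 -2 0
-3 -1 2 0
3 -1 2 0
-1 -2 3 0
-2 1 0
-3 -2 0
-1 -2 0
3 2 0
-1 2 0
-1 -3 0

Case x2 = False:
(x3) alone gives x3 = True.
(¬x1) alone gives x1 = False.
This assignment satisfies each clause.

x1=False; x2=False; x3=True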